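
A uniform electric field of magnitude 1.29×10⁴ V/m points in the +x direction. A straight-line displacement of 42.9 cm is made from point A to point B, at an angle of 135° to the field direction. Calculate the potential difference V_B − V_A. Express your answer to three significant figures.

Only the component of displacement along E changes the potential: ΔV = −E·d·cosθ.
ΔV = −(1.29×10⁴ V/m)(0.429 m)cos135° = 3910 V.

3910 V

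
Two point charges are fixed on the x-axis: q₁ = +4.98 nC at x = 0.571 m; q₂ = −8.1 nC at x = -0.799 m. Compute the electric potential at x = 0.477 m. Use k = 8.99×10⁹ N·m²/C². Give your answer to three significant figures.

The total potential is the scalar sum of each charge's contribution, V = Σ kqᵢ/rᵢ.
Distances from the field point to each charge: r₁ = 0.0940 m, r₂ = 1.28 m.
V = k[(4.98×10⁻⁹)/(0.0940) + (-8.10×10⁻⁹)/(1.28)] = 419 V.

419 V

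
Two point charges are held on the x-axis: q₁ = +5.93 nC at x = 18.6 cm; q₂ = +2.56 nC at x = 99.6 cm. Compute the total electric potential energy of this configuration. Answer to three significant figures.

The assembly work is the sum of pairwise potential energies, U = Σ_{i<j} kqᵢqⱼ/rᵢⱼ.
Pair separations: r₁₂ = 0.810 m.
U = (1.68×10⁻⁷) = 1.68×10⁻⁷ J.

1.68×10⁻⁷ J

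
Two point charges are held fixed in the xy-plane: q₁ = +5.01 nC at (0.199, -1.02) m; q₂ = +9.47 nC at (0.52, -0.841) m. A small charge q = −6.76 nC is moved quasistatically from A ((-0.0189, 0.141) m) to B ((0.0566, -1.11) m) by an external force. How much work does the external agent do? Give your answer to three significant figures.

For quasistatic motion the external work equals the change in potential energy: W_ext = qΔV = q(V_B − V_A).
At A: distances to the source charges are 1.18 m, 1.12 m; V_A = Σ kqᵢ/rᵢ = 114 V.
At B: distances to the source charges are 0.168 m, 0.536 m; V_B = Σ kqᵢ/rᵢ = 426 V.
ΔV = V_B − V_A = 312 V.
W_ext = qΔV = (-6.76×10⁻⁹ C)(312 V) = -2.11×10⁻⁶ J.

-2.11×10⁻⁶ J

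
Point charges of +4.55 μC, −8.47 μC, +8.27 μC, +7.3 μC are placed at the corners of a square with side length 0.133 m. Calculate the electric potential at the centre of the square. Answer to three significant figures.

The total potential is the scalar sum of each charge's contribution, V = Σ kqᵢ/rᵢ.
The distance from each corner to the centre is a√2/2 = 0.0940 m.
V = k[(4.55×10⁻⁶)/(0.0940) + (-8.47×10⁻⁶)/(0.0940) + (8.27×10⁻⁶)/(0.0940) + (7.30×10⁻⁶)/(0.0940)] = 1.11×10⁶ V.

1.11×10⁶ V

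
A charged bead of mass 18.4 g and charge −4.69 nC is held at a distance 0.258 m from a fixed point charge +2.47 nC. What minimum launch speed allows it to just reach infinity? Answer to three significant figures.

To just escape, total mechanical energy must reach zero at infinity: ½mv²_min + U = 0, so ½mv²_min = −U = |kQq|/r.
|U| = |kQq|/r = (8.99×10⁹ N·m²/C²)(2.47×10⁻⁹)(4.69×10⁻⁹)/(0.258) = 4.04×10⁻⁷ J.
v_min = √(2|U|/m) = √(2·4.04×10⁻⁷/0.0184) = 6.62×10⁻³ m/s.

6.62×10⁻³ m/s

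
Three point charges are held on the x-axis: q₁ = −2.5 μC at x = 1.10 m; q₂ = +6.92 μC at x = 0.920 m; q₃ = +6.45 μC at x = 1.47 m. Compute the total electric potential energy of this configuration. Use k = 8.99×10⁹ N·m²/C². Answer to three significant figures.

The assembly work is the sum of pairwise potential energies, U = Σ_{i<j} kqᵢqⱼ/rᵢⱼ.
Pair separations: r₁₂ = 0.180 m, r₁₃ = 0.370 m, r₂₃ = 0.550 m.
U = (-0.864) + (-0.392) + (0.730) = -0.526 J.

-0.526 J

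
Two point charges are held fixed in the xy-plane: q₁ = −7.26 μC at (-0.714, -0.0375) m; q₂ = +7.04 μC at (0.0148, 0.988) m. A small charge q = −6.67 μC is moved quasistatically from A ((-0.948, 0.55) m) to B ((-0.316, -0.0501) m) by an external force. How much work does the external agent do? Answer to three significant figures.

0.416 J

For quasistatic motion the external work equals the change in potential energy: W_ext = qΔV = q(V_B − V_A).
At A: distances to the source charges are 0.632 m, 1.06 m; V_A = Σ kqᵢ/rᵢ = -4.34×10⁴ V.
At B: distances to the source charges are 0.398 m, 1.09 m; V_B = Σ kqᵢ/rᵢ = -1.06×10⁵ V.
ΔV = V_B − V_A = -6.24×10⁴ V.
W_ext = qΔV = (-6.67×10⁻⁶ C)(-6.24×10⁴ V) = 0.416 J.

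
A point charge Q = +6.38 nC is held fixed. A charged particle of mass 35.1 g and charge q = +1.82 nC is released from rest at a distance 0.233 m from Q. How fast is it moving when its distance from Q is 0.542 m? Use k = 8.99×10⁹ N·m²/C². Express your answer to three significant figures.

Only the electrostatic force acts, so mechanical energy is conserved: ½mv² = U₁ − U₂ = kQq(1/r₁ − 1/r₂).
U₁ − U₂ = (8.99×10⁹ N·m²/C²)(6.38×10⁻⁹ C)(1.82×10⁻⁹ C)(1/0.233 − 1/0.542) = 2.55×10⁻⁷ J.
v = √(2·2.55×10⁻⁷/0.0351) = 3.81×10⁻³ m/s.

3.81×10⁻³ m/s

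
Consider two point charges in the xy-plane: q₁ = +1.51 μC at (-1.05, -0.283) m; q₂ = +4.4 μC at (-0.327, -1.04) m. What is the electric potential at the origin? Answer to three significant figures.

Electric potential is a scalar, so the contributions from each charge add algebraically: V = Σ kqᵢ/rᵢ.
Distances from the field point to each charge: r₁ = 1.09 m, r₂ = 1.09 m.
V = k[(1.51×10⁻⁶)/(1.09) + (4.40×10⁻⁶)/(1.09)] = 4.88×10⁴ V.

4.88×10⁴ V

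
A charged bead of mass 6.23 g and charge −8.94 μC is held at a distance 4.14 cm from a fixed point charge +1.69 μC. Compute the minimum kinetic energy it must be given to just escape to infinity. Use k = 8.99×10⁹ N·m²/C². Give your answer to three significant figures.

3.28 J

To just escape, total mechanical energy must reach zero at infinity: ½mv²_min + U = 0, so ½mv²_min = −U = |kQq|/r.
|U| = |kQq|/r = (8.99×10⁹ N·m²/C²)(1.69×10⁻⁶)(8.94×10⁻⁶)/(0.0414) = 3.28 J.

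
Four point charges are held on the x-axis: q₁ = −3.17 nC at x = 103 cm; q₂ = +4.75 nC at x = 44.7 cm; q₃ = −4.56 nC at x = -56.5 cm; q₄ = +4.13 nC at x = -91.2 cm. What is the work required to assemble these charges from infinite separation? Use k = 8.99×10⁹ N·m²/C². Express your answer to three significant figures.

The work to assemble the configuration equals its total potential energy, U = Σ kqᵢqⱼ/rᵢⱼ over all pairs.
Pair separations: r₁₂ = 0.583 m, r₁₃ = 1.59 m, r₁₄ = 1.94 m, r₂₃ = 1.01 m, r₂₄ = 1.36 m, r₃₄ = 0.347 m.
Summing all 6 pair terms gives U = -7.62×10⁻⁷ J.

-7.62×10⁻⁷ J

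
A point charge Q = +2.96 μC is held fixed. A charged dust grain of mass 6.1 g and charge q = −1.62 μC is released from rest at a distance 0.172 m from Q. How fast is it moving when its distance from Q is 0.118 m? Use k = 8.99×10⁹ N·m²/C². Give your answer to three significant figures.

6.13 m/s

Only the electrostatic force acts, so mechanical energy is conserved: ½mv² = U₁ − U₂ = kQq(1/r₁ − 1/r₂).
U₁ − U₂ = (8.99×10⁹ N·m²/C²)(2.96×10⁻⁶ C)(-1.62×10⁻⁶ C)(1/0.172 − 1/0.118) = 0.115 J.
v = √(2·0.115/6.10×10⁻³) = 6.13 m/s.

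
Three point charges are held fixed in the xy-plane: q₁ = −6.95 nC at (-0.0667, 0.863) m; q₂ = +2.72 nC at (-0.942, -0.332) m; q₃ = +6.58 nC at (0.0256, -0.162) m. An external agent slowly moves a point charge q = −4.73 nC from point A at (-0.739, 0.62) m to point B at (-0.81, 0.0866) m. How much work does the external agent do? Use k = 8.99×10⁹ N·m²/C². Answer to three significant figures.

-3.48×10⁻⁷ J

For quasistatic motion the external work equals the change in potential energy: W_ext = qΔV = q(V_B − V_A).
At A: distances to the source charges are 0.715 m, 0.973 m, 1.09 m; V_A = Σ kqᵢ/rᵢ = -8.19 V.
At B: distances to the source charges are 1.07 m, 0.439 m, 0.872 m; V_B = Σ kqᵢ/rᵢ = 65.4 V.
ΔV = V_B − V_A = 73.6 V.
W_ext = qΔV = (-4.73×10⁻⁹ C)(73.6 V) = -3.48×10⁻⁷ J.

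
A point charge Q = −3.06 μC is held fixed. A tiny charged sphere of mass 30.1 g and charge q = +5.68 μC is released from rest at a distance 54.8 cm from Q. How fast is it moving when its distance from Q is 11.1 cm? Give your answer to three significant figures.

8.64 m/s

Only the electrostatic force acts, so mechanical energy is conserved: ½mv² = U₁ − U₂ = kQq(1/r₁ − 1/r₂).
U₁ − U₂ = (8.99×10⁹ N·m²/C²)(-3.06×10⁻⁶ C)(5.68×10⁻⁶ C)(1/0.548 − 1/0.111) = 1.12 J.
v = √(2·1.12/0.0301) = 8.64 m/s.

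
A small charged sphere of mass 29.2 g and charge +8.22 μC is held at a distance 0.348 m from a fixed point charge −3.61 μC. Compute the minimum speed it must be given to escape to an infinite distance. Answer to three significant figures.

To just escape, total mechanical energy must reach zero at infinity: ½mv²_min + U = 0, so ½mv²_min = −U = |kQq|/r.
|U| = |kQq|/r = (8.99×10⁹ N·m²/C²)(3.61×10⁻⁶)(8.22×10⁻⁶)/(0.348) = 0.767 J.
v_min = √(2|U|/m) = √(2·0.767/0.0292) = 7.25 m/s.

7.25 m/s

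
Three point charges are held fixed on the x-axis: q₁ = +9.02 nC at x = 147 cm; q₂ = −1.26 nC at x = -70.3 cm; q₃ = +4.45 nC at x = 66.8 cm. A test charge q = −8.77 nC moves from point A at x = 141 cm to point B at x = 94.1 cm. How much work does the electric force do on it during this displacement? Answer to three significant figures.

The work done by the electric force is W_field = −ΔU = −q(V_B − V_A) = q(V_A − V_B).
At A: distances to the source charges are 0.0600 m, 2.11 m, 0.742 m; V_A = Σ kqᵢ/rᵢ = 1400 V.
At B: distances to the source charges are 0.529 m, 1.64 m, 0.273 m; V_B = Σ kqᵢ/rᵢ = 293 V.
ΔV = V_B − V_A = -1110 V.
W_field = −qΔV = −(-8.77×10⁻⁹ C)(-1110 V) = -9.71×10⁻⁶ J.

-9.71×10⁻⁶ J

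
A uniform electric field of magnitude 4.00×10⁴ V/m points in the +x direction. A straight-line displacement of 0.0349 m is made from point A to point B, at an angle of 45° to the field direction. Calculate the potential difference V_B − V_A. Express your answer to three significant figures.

Only the component of displacement along E changes the potential: ΔV = −E·d·cosθ.
ΔV = −(4.00×10⁴ V/m)(0.0349 m)cos45° = -987 V.

-987 V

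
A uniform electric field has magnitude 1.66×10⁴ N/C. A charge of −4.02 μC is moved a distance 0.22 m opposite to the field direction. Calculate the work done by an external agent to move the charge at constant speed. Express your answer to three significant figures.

-0.0147 J

The potential change for a displacement 0.22 m opposite to the field direction is ΔV = +Ed = 3650 V.
W_ext = qΔV = -0.0147 J.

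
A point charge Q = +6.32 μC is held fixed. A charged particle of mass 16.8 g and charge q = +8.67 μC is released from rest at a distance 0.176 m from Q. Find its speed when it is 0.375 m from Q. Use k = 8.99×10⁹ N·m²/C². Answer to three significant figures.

Only the electrostatic force acts, so mechanical energy is conserved: ½mv² = U₁ − U₂ = kQq(1/r₁ − 1/r₂).
U₁ − U₂ = (8.99×10⁹ N·m²/C²)(6.32×10⁻⁶ C)(8.67×10⁻⁶ C)(1/0.176 − 1/0.375) = 1.49 J.
v = √(2·1.49/0.0168) = 13.3 m/s.

13.3 m/s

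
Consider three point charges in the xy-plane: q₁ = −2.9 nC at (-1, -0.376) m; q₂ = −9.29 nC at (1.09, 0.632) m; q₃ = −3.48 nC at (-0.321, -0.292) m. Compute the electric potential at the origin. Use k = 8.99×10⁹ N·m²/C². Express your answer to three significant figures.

Electric potential is a scalar, so the contributions from each charge add algebraically: V = Σ kqᵢ/rᵢ.
Distances from the field point to each charge: r₁ = 1.07 m, r₂ = 1.26 m, r₃ = 0.434 m.
V = k[(-2.90×10⁻⁹)/(1.07) + (-9.29×10⁻⁹)/(1.26) + (-3.48×10⁻⁹)/(0.434)] = -163 V.

-163 V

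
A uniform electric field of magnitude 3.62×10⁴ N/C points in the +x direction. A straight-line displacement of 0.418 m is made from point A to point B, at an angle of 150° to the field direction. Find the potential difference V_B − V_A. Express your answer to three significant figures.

1.31×10⁴ V

Only the component of displacement along E changes the potential: ΔV = −E·d·cosθ.
ΔV = −(3.62×10⁴ V/m)(0.418 m)cos150° = 1.31×10⁴ V.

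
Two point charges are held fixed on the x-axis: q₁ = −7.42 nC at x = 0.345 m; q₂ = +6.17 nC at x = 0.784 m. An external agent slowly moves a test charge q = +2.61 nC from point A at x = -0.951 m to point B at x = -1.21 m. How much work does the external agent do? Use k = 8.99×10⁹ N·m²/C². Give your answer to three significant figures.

1.15×10⁻⁸ J

For quasistatic motion the external work equals the change in potential energy: W_ext = qΔV = q(V_B − V_A).
At A: distances to the source charges are 1.30 m, 1.73 m; V_A = Σ kqᵢ/rᵢ = -19.5 V.
At B: distances to the source charges are 1.55 m, 1.99 m; V_B = Σ kqᵢ/rᵢ = -15.1 V.
ΔV = V_B − V_A = 4.42 V.
W_ext = qΔV = (2.61×10⁻⁹ C)(4.42 V) = 1.15×10⁻⁸ J.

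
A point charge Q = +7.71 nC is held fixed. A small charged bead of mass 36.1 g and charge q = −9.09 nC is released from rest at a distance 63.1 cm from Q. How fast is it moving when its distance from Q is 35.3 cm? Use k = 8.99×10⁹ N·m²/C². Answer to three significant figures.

6.60×10⁻³ m/s

Only the electrostatic force acts, so mechanical energy is conserved: ½mv² = U₁ − U₂ = kQq(1/r₁ − 1/r₂).
U₁ − U₂ = (8.99×10⁹ N·m²/C²)(7.71×10⁻⁹ C)(-9.09×10⁻⁹ C)(1/0.631 − 1/0.353) = 7.86×10⁻⁷ J.
v = √(2·7.86×10⁻⁷/0.0361) = 6.60×10⁻³ m/s.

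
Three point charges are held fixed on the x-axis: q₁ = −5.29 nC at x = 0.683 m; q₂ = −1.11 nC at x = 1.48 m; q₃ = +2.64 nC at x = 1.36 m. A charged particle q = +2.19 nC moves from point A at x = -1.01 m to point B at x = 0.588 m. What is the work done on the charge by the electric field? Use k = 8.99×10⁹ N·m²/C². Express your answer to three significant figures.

The work done by the electric force is W_field = −ΔU = −q(V_B − V_A) = q(V_A − V_B).
At A: distances to the source charges are 1.69 m, 2.49 m, 2.37 m; V_A = Σ kqᵢ/rᵢ = -22.1 V.
At B: distances to the source charges are 0.0950 m, 0.892 m, 0.772 m; V_B = Σ kqᵢ/rᵢ = -481 V.
ΔV = V_B − V_A = -459 V.
W_field = −qΔV = −(2.19×10⁻⁹ C)(-459 V) = 1.01×10⁻⁶ J.

1.01×10⁻⁶ J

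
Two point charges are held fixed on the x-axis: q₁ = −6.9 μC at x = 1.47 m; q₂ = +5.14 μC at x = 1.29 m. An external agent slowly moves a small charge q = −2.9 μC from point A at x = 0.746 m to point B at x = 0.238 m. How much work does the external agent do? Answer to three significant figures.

For quasistatic motion the external work equals the change in potential energy: W_ext = qΔV = q(V_B − V_A).
At A: distances to the source charges are 0.724 m, 0.544 m; V_A = Σ kqᵢ/rᵢ = -736 V.
At B: distances to the source charges are 1.23 m, 1.05 m; V_B = Σ kqᵢ/rᵢ = -6430 V.
ΔV = V_B − V_A = -5690 V.
W_ext = qΔV = (-2.90×10⁻⁶ C)(-5690 V) = 0.0165 J.

0.0165 J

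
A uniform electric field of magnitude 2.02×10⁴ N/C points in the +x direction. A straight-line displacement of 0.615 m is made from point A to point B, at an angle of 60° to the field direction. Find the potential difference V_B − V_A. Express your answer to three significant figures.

-6210 V

Only the component of displacement along E changes the potential: ΔV = −E·d·cosθ.
ΔV = −(2.02×10⁴ V/m)(0.615 m)cos60° = -6210 V.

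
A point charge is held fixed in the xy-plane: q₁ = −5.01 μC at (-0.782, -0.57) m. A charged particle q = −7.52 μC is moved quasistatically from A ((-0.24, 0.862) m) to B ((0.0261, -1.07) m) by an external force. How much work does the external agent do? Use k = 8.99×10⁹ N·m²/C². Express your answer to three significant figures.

For quasistatic motion the external work equals the change in potential energy: W_ext = qΔV = q(V_B − V_A).
At A: distance to the source charge is 1.53 m; V_A = kq₁/r = -2.94×10⁴ V.
At B: distance to the source charge is 0.950 m; V_B = kq₁/r = -4.74×10⁴ V.
ΔV = V_B − V_A = -1.80×10⁴ V.
W_ext = qΔV = (-7.52×10⁻⁶ C)(-1.80×10⁴ V) = 0.135 J.

0.135 J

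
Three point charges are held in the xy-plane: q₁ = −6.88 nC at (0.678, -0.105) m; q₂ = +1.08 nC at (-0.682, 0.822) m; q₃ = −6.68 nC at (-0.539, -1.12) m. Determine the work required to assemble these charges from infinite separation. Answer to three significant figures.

1.87×10⁻⁷ J

The work to assemble the configuration equals its total potential energy, U = Σ kqᵢqⱼ/rᵢⱼ over all pairs.
Pair separations: r₁₂ = 1.65 m, r₁₃ = 1.58 m, r₂₃ = 1.95 m.
U = (-4.06×10⁻⁸) + (2.61×10⁻⁷) + (-3.33×10⁻⁸) = 1.87×10⁻⁷ J.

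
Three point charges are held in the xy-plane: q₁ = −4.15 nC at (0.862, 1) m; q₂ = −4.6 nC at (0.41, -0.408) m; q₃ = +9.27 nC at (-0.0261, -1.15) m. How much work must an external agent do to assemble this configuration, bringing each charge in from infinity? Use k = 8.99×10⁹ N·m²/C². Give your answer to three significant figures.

-4.78×10⁻⁷ J

The assembly work is the sum of pairwise potential energies, U = Σ_{i<j} kqᵢqⱼ/rᵢⱼ.
Pair separations: r₁₂ = 1.48 m, r₁₃ = 2.33 m, r₂₃ = 0.861 m.
U = (1.16×10⁻⁷) + (-1.49×10⁻⁷) + (-4.45×10⁻⁷) = -4.78×10⁻⁷ J.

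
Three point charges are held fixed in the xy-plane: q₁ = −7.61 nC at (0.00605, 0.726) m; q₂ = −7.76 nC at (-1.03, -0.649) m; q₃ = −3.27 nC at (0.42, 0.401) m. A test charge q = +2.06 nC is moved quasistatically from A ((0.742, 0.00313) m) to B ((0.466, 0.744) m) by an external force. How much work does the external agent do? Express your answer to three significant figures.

For quasistatic motion the external work equals the change in potential energy: W_ext = qΔV = q(V_B − V_A).
At A: distances to the source charges are 1.03 m, 1.89 m, 0.512 m; V_A = Σ kqᵢ/rᵢ = -161 V.
At B: distances to the source charges are 0.460 m, 2.04 m, 0.346 m; V_B = Σ kqᵢ/rᵢ = -268 V.
ΔV = V_B − V_A = -107 V.
W_ext = qΔV = (2.06×10⁻⁹ C)(-107 V) = -2.20×10⁻⁷ J.

-2.20×10⁻⁷ J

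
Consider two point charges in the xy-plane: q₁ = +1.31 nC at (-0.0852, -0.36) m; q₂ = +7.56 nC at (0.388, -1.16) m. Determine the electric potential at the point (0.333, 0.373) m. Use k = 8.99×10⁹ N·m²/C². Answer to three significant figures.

58.3 V

The total potential is the scalar sum of each charge's contribution, V = Σ kqᵢ/rᵢ.
Distances from the field point to each charge: r₁ = 0.844 m, r₂ = 1.53 m.
V = k[(1.31×10⁻⁹)/(0.844) + (7.56×10⁻⁹)/(1.53)] = 58.3 V.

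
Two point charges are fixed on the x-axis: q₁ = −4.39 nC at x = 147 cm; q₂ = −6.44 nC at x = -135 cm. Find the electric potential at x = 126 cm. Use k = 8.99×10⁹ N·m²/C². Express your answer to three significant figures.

Electric potential is a scalar, so the contributions from each charge add algebraically: V = Σ kqᵢ/rᵢ.
Distances from the field point to each charge: r₁ = 0.210 m, r₂ = 2.61 m.
V = k[(-4.39×10⁻⁹)/(0.210) + (-6.44×10⁻⁹)/(2.61)] = -210 V.

-210 V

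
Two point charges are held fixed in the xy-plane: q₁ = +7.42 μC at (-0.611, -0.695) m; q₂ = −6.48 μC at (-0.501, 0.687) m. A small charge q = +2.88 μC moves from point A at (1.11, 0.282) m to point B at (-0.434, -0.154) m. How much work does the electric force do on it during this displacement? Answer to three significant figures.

-0.143 J

The work done by the electric force is W_field = −ΔU = −q(V_B − V_A) = q(V_A − V_B).
At A: distances to the source charges are 1.98 m, 1.66 m; V_A = Σ kqᵢ/rᵢ = -1360 V.
At B: distances to the source charges are 0.569 m, 0.844 m; V_B = Σ kqᵢ/rᵢ = 4.81×10⁴ V.
ΔV = V_B − V_A = 4.95×10⁴ V.
W_field = −qΔV = −(2.88×10⁻⁶ C)(4.95×10⁴ V) = -0.143 J.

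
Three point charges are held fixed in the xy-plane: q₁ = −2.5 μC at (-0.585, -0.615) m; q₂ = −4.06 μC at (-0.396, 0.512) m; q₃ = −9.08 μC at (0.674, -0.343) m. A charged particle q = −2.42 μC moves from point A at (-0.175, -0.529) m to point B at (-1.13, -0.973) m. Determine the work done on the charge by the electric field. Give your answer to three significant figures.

0.200 J

The work done by the electric force is W_field = −ΔU = −q(V_B − V_A) = q(V_A − V_B).
At A: distances to the source charges are 0.419 m, 1.06 m, 0.869 m; V_A = Σ kqᵢ/rᵢ = -1.82×10⁵ V.
At B: distances to the source charges are 0.652 m, 1.66 m, 1.91 m; V_B = Σ kqᵢ/rᵢ = -9.92×10⁴ V.
ΔV = V_B − V_A = 8.26×10⁴ V.
W_field = −qΔV = −(-2.42×10⁻⁶ C)(8.26×10⁴ V) = 0.200 J.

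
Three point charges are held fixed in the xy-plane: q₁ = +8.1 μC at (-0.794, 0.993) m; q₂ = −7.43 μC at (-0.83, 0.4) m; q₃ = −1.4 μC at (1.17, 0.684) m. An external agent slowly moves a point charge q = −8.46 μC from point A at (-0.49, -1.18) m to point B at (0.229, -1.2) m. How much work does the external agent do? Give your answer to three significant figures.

For quasistatic motion the external work equals the change in potential energy: W_ext = qΔV = q(V_B − V_A).
At A: distances to the source charges are 2.19 m, 1.62 m, 2.50 m; V_A = Σ kqᵢ/rᵢ = -1.32×10⁴ V.
At B: distances to the source charges are 2.42 m, 1.92 m, 2.11 m; V_B = Σ kqᵢ/rᵢ = -1.07×10⁴ V.
ΔV = V_B − V_A = 2490 V.
W_ext = qΔV = (-8.46×10⁻⁶ C)(2490 V) = -0.0210 J.

-0.0210 J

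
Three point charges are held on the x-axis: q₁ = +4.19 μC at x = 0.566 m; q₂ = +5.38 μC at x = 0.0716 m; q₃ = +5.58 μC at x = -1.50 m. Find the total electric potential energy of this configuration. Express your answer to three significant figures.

0.683 J

The work to assemble the configuration equals its total potential energy, U = Σ kqᵢqⱼ/rᵢⱼ over all pairs.
Pair separations: r₁₂ = 0.494 m, r₁₃ = 2.07 m, r₂₃ = 1.57 m.
U = (0.410) + (0.102) + (0.172) = 0.683 J.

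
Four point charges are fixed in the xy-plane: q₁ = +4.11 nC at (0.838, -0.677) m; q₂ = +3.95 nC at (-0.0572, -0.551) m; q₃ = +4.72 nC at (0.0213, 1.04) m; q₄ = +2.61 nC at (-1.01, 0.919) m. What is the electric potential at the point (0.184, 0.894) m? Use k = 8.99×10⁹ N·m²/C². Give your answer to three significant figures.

Electric potential is a scalar, so the contributions from each charge add algebraically: V = Σ kqᵢ/rᵢ.
Distances from the field point to each charge: r₁ = 1.70 m, r₂ = 1.46 m, r₃ = 0.219 m, r₄ = 1.19 m.
V = k[(4.11×10⁻⁹)/(1.70) + (3.95×10⁻⁹)/(1.46) + (4.72×10⁻⁹)/(0.219) + (2.61×10⁻⁹)/(1.19)] = 260 V.

260 V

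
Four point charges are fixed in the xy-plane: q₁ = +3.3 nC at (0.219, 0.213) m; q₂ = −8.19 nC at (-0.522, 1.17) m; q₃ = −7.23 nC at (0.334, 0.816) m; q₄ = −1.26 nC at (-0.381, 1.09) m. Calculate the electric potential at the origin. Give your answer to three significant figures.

The total potential is the scalar sum of each charge's contribution, V = Σ kqᵢ/rᵢ.
Distances from the field point to each charge: r₁ = 0.305 m, r₂ = 1.28 m, r₃ = 0.882 m, r₄ = 1.15 m.
V = k[(3.30×10⁻⁹)/(0.305) + (-8.19×10⁻⁹)/(1.28) + (-7.23×10⁻⁹)/(0.882) + (-1.26×10⁻⁹)/(1.15)] = -43.9 V.

-43.9 V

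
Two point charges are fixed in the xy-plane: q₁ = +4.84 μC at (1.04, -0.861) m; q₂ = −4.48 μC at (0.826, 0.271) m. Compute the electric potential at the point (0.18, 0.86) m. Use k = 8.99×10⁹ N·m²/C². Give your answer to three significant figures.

-2.35×10⁴ V

The total potential is the scalar sum of each charge's contribution, V = Σ kqᵢ/rᵢ.
Distances from the field point to each charge: r₁ = 1.92 m, r₂ = 0.874 m.
V = k[(4.84×10⁻⁶)/(1.92) + (-4.48×10⁻⁶)/(0.874)] = -2.35×10⁴ V.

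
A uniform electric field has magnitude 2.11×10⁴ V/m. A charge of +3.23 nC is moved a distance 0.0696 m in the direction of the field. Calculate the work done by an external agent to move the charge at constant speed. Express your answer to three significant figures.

-4.74×10⁻⁶ J

The potential change for a displacement 0.0696 m in the direction of the field is ΔV = −Ed = -1470 V.
W_ext = qΔV = -4.74×10⁻⁶ J.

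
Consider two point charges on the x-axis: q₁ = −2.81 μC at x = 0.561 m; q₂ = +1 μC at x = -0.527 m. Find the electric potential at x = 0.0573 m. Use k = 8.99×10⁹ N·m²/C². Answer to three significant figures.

-3.48×10⁴ V

The total potential is the scalar sum of each charge's contribution, V = Σ kqᵢ/rᵢ.
Distances from the field point to each charge: r₁ = 0.504 m, r₂ = 0.584 m.
V = k[(-2.81×10⁻⁶)/(0.504) + (1.00×10⁻⁶)/(0.584)] = -3.48×10⁴ V.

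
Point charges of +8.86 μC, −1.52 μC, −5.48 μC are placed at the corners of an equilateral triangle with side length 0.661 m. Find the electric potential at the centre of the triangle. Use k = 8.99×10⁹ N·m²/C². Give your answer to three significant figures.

4.38×10⁴ V

Electric potential is a scalar, so the contributions from each charge add algebraically: V = Σ kqᵢ/rᵢ.
The distance from each vertex to the centroid is a/√3 = 0.382 m.
V = k[(8.86×10⁻⁶)/(0.382) + (-1.52×10⁻⁶)/(0.382) + (-5.48×10⁻⁶)/(0.382)] = 4.38×10⁴ V.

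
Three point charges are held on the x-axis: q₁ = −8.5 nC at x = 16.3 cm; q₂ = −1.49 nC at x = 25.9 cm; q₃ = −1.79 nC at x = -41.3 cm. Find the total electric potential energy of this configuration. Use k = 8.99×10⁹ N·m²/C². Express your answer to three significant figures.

The work to assemble the configuration equals its total potential energy, U = Σ kqᵢqⱼ/rᵢⱼ over all pairs.
Pair separations: r₁₂ = 0.0960 m, r₁₃ = 0.576 m, r₂₃ = 0.672 m.
U = (1.19×10⁻⁶) + (2.37×10⁻⁷) + (3.57×10⁻⁸) = 1.46×10⁻⁶ J.

1.46×10⁻⁶ J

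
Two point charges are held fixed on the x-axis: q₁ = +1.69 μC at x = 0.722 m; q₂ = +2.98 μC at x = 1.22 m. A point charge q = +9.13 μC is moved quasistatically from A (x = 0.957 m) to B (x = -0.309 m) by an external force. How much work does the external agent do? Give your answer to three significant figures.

For quasistatic motion the external work equals the change in potential energy: W_ext = qΔV = q(V_B − V_A).
At A: distances to the source charges are 0.235 m, 0.263 m; V_A = Σ kqᵢ/rᵢ = 1.67×10⁵ V.
At B: distances to the source charges are 1.03 m, 1.53 m; V_B = Σ kqᵢ/rᵢ = 3.23×10⁴ V.
ΔV = V_B − V_A = -1.34×10⁵ V.
W_ext = qΔV = (9.13×10⁻⁶ C)(-1.34×10⁵ V) = -1.23 J.

-1.23 J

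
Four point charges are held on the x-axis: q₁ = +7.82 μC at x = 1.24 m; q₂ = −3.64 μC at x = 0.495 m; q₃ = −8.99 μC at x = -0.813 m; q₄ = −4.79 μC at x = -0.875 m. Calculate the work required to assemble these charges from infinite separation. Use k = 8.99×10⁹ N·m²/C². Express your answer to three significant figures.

The work to assemble the configuration equals its total potential energy, U = Σ kqᵢqⱼ/rᵢⱼ over all pairs.
Pair separations: r₁₂ = 0.745 m, r₁₃ = 2.05 m, r₁₄ = 2.12 m, r₂₃ = 1.31 m, r₂₄ = 1.37 m, r₃₄ = 0.0620 m.
Summing all 6 pair terms gives U = 5.77 J.

5.77 J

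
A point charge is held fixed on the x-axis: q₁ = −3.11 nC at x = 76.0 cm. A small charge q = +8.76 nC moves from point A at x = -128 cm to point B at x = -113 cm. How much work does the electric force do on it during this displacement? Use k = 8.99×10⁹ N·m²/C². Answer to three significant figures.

9.53×10⁻⁹ J

The work done by the electric force is W_field = −ΔU = −q(V_B − V_A) = q(V_A − V_B).
At A: distance to the source charge is 2.04 m; V_A = kq₁/r = -13.7 V.
At B: distance to the source charge is 1.89 m; V_B = kq₁/r = -14.8 V.
ΔV = V_B − V_A = -1.09 V.
W_field = −qΔV = −(8.76×10⁻⁹ C)(-1.09 V) = 9.53×10⁻⁹ J.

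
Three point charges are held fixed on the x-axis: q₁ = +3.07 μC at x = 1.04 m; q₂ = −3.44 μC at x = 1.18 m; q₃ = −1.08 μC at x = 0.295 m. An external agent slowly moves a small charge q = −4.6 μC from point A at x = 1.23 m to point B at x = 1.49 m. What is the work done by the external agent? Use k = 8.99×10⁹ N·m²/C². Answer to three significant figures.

For quasistatic motion the external work equals the change in potential energy: W_ext = qΔV = q(V_B − V_A).
At A: distances to the source charges are 0.190 m, 0.0500 m, 0.935 m; V_A = Σ kqᵢ/rᵢ = -4.84×10⁵ V.
At B: distances to the source charges are 0.450 m, 0.310 m, 1.20 m; V_B = Σ kqᵢ/rᵢ = -4.66×10⁴ V.
ΔV = V_B − V_A = 4.37×10⁵ V.
W_ext = qΔV = (-4.60×10⁻⁶ C)(4.37×10⁵ V) = -2.01 J.

-2.01 J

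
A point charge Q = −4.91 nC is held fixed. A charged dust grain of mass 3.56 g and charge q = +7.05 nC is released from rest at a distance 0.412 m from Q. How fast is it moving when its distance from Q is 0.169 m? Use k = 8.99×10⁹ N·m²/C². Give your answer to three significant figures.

0.0247 m/s

Only the electrostatic force acts, so mechanical energy is conserved: ½mv² = U₁ − U₂ = kQq(1/r₁ − 1/r₂).
U₁ − U₂ = (8.99×10⁹ N·m²/C²)(-4.91×10⁻⁹ C)(7.05×10⁻⁹ C)(1/0.412 − 1/0.169) = 1.09×10⁻⁶ J.
v = √(2·1.09×10⁻⁶/3.56×10⁻³) = 0.0247 m/s.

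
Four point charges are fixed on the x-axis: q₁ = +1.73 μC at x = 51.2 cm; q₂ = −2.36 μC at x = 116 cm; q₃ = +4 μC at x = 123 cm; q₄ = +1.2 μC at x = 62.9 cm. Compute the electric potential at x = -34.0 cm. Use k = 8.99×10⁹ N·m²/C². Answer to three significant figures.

The total potential is the scalar sum of each charge's contribution, V = Σ kqᵢ/rᵢ.
Distances from the field point to each charge: r₁ = 0.852 m, r₂ = 1.50 m, r₃ = 1.57 m, r₄ = 0.969 m.
V = k[(1.73×10⁻⁶)/(0.852) + (-2.36×10⁻⁶)/(1.50) + (4.00×10⁻⁶)/(1.57) + (1.20×10⁻⁶)/(0.969)] = 3.81×10⁴ V.

3.81×10⁴ V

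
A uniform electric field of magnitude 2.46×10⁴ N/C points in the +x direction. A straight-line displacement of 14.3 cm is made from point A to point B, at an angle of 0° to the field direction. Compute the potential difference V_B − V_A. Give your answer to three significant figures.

Only the component of displacement along E changes the potential: ΔV = −E·d·cosθ.
ΔV = −(2.46×10⁴ V/m)(0.143 m)cos0° = -3520 V.

-3520 V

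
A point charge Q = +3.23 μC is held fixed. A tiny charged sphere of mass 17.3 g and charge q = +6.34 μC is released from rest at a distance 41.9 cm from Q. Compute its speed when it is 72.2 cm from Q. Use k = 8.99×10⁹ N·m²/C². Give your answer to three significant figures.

Only the electrostatic force acts, so mechanical energy is conserved: ½mv² = U₁ − U₂ = kQq(1/r₁ − 1/r₂).
U₁ − U₂ = (8.99×10⁹ N·m²/C²)(3.23×10⁻⁶ C)(6.34×10⁻⁶ C)(1/0.419 − 1/0.722) = 0.184 J.
v = √(2·0.184/0.0173) = 4.62 m/s.

4.62 m/s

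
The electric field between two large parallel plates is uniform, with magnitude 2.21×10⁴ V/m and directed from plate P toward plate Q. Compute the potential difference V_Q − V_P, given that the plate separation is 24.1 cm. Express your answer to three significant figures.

In a uniform field, potential decreases in the direction of E: ΔV = −E·d for a displacement d parallel to E.
Going from P to Q is a displacement of 24.1 cm along the field, so V_Q − V_P = −Ed = -5330 V.

-5330 V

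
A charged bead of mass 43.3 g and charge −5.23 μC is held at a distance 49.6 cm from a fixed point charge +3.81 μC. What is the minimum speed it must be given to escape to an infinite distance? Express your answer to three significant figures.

To just escape, total mechanical energy must reach zero at infinity: ½mv²_min + U = 0, so ½mv²_min = −U = |kQq|/r.
|U| = |kQq|/r = (8.99×10⁹ N·m²/C²)(3.81×10⁻⁶)(5.23×10⁻⁶)/(0.496) = 0.361 J.
v_min = √(2|U|/m) = √(2·0.361/0.0433) = 4.08 m/s.

4.08 m/s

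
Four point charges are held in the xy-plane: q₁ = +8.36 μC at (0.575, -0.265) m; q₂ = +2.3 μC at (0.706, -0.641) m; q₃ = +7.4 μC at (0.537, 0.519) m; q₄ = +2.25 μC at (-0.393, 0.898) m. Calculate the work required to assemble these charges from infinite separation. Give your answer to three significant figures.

The assembly work is the sum of pairwise potential energies, U = Σ_{i<j} kqᵢqⱼ/rᵢⱼ.
Pair separations: r₁₂ = 0.398 m, r₁₃ = 0.785 m, r₁₄ = 1.51 m, r₂₃ = 1.17 m, r₂₄ = 1.89 m, r₃₄ = 1.00 m.
Summing all 6 pair terms gives U = 1.56 J.

1.56 J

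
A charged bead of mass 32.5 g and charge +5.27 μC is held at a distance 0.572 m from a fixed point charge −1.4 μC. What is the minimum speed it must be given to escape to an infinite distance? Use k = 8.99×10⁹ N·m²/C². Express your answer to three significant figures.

2.67 m/s

To just escape, total mechanical energy must reach zero at infinity: ½mv²_min + U = 0, so ½mv²_min = −U = |kQq|/r.
|U| = |kQq|/r = (8.99×10⁹ N·m²/C²)(1.40×10⁻⁶)(5.27×10⁻⁶)/(0.572) = 0.116 J.
v_min = √(2|U|/m) = √(2·0.116/0.0325) = 2.67 m/s.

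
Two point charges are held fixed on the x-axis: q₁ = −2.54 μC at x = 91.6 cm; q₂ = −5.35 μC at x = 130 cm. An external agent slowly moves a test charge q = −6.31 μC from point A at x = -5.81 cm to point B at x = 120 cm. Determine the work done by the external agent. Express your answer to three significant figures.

3.17 J

For quasistatic motion the external work equals the change in potential energy: W_ext = qΔV = q(V_B − V_A).
At A: distances to the source charges are 0.974 m, 1.36 m; V_A = Σ kqᵢ/rᵢ = -5.89×10⁴ V.
At B: distances to the source charges are 0.284 m, 0.100 m; V_B = Σ kqᵢ/rᵢ = -5.61×10⁵ V.
ΔV = V_B − V_A = -5.03×10⁵ V.
W_ext = qΔV = (-6.31×10⁻⁶ C)(-5.03×10⁵ V) = 3.17 J.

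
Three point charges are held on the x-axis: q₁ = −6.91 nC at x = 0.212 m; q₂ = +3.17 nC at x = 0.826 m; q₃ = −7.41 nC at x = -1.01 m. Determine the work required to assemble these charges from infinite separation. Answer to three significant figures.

The work to assemble the configuration equals its total potential energy, U = Σ kqᵢqⱼ/rᵢⱼ over all pairs.
Pair separations: r₁₂ = 0.614 m, r₁₃ = 1.22 m, r₂₃ = 1.84 m.
U = (-3.21×10⁻⁷) + (3.77×10⁻⁷) + (-1.15×10⁻⁷) = -5.90×10⁻⁸ J.

-5.90×10⁻⁸ J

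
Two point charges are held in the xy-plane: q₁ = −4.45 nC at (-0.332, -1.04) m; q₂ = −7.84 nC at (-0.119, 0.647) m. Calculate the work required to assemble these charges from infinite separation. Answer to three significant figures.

1.84×10⁻⁷ J

The work to assemble the configuration equals its total potential energy, U = Σ kqᵢqⱼ/rᵢⱼ over all pairs.
Pair separations: r₁₂ = 1.70 m.
U = (1.84×10⁻⁷) = 1.84×10⁻⁷ J.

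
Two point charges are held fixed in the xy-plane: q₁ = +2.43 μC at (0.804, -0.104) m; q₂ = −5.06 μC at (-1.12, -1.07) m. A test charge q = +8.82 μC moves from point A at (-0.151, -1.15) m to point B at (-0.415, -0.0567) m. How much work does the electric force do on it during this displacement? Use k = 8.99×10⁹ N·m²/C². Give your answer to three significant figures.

The work done by the electric force is W_field = −ΔU = −q(V_B − V_A) = q(V_A − V_B).
At A: distances to the source charges are 1.42 m, 0.972 m; V_A = Σ kqᵢ/rᵢ = -3.14×10⁴ V.
At B: distances to the source charges are 1.22 m, 1.23 m; V_B = Σ kqᵢ/rᵢ = -1.89×10⁴ V.
ΔV = V_B − V_A = 1.24×10⁴ V.
W_field = −qΔV = −(8.82×10⁻⁶ C)(1.24×10⁴ V) = -0.110 J.

-0.110 J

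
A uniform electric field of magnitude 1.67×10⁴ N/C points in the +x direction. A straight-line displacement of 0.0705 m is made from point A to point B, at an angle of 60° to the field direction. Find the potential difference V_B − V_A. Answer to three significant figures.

Only the component of displacement along E changes the potential: ΔV = −E·d·cosθ.
ΔV = −(1.67×10⁴ V/m)(0.0705 m)cos60° = -589 V.

-589 V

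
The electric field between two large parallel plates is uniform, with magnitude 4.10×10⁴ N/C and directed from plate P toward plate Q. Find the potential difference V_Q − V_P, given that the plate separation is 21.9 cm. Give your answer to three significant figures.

In a uniform field, potential decreases in the direction of E: ΔV = −E·d for a displacement d parallel to E.
Going from P to Q is a displacement of 21.9 cm along the field, so V_Q − V_P = −Ed = -8980 V.

-8980 V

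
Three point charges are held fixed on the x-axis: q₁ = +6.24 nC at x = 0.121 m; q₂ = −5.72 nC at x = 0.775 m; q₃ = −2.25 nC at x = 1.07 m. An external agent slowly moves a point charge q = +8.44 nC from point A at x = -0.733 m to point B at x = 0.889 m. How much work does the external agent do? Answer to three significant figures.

For quasistatic motion the external work equals the change in potential energy: W_ext = qΔV = q(V_B − V_A).
At A: distances to the source charges are 0.854 m, 1.51 m, 1.80 m; V_A = Σ kqᵢ/rᵢ = 20.4 V.
At B: distances to the source charges are 0.768 m, 0.114 m, 0.181 m; V_B = Σ kqᵢ/rᵢ = -490 V.
ΔV = V_B − V_A = -510 V.
W_ext = qΔV = (8.44×10⁻⁹ C)(-510 V) = -4.31×10⁻⁶ J.

-4.31×10⁻⁶ J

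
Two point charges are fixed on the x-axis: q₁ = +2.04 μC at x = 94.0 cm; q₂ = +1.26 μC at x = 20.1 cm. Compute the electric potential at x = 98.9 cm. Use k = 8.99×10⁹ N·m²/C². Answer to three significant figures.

The total potential is the scalar sum of each charge's contribution, V = Σ kqᵢ/rᵢ.
Distances from the field point to each charge: r₁ = 0.0490 m, r₂ = 0.788 m.
V = k[(2.04×10⁻⁶)/(0.0490) + (1.26×10⁻⁶)/(0.788)] = 3.89×10⁵ V.

3.89×10⁵ V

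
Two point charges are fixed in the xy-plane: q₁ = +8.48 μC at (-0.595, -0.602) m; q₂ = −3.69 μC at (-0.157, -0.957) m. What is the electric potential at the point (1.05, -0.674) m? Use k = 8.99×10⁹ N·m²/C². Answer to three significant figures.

1.95×10⁴ V

The total potential is the scalar sum of each charge's contribution, V = Σ kqᵢ/rᵢ.
Distances from the field point to each charge: r₁ = 1.65 m, r₂ = 1.24 m.
V = k[(8.48×10⁻⁶)/(1.65) + (-3.69×10⁻⁶)/(1.24)] = 1.95×10⁴ V.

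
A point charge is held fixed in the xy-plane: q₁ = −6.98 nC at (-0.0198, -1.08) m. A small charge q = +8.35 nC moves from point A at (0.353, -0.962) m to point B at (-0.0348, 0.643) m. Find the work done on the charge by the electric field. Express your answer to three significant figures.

-1.04×10⁻⁶ J

The work done by the electric force is W_field = −ΔU = −q(V_B − V_A) = q(V_A − V_B).
At A: distance to the source charge is 0.391 m; V_A = kq₁/r = -160 V.
At B: distance to the source charge is 1.72 m; V_B = kq₁/r = -36.4 V.
ΔV = V_B − V_A = 124 V.
W_field = −qΔV = −(8.35×10⁻⁹ C)(124 V) = -1.04×10⁻⁶ J.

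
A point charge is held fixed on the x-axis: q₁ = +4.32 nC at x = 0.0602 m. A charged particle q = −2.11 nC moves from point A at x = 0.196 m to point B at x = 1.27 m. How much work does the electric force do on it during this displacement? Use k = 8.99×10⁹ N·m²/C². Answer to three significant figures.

-5.36×10⁻⁷ J

The work done by the electric force is W_field = −ΔU = −q(V_B − V_A) = q(V_A − V_B).
At A: distance to the source charge is 0.136 m; V_A = kq₁/r = 286 V.
At B: distance to the source charge is 1.21 m; V_B = kq₁/r = 32.1 V.
ΔV = V_B − V_A = -254 V.
W_field = −qΔV = −(-2.11×10⁻⁹ C)(-254 V) = -5.36×10⁻⁷ J.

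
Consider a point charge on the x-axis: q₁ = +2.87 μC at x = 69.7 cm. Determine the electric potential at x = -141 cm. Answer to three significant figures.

Electric potential is a scalar, so the contributions from each charge add algebraically: V = Σ kqᵢ/rᵢ.
V = k[(2.87×10⁻⁶)/(2.11)] = 1.22×10⁴ V.

1.22×10⁴ V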